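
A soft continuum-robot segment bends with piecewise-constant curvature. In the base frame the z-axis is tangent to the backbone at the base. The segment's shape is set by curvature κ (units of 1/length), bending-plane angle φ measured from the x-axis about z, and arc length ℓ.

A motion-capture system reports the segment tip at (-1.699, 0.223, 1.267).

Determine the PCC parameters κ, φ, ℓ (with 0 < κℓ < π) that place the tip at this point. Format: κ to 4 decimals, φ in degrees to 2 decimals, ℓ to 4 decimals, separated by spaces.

0.7546 172.52 2.4758

ρ = √(x²+y²) = √(-1.699² + 0.223²) = 1.71357
φ = atan2(y, x) mod 360° = atan2(0.223, -1.699) = 172.5225°
|p|² = ρ² + z² = 1.71357² + 1.267² = 4.54162
κ = 2ρ / |p|² = 2×1.71357 / 4.54162 = 0.75461
θ = 2·atan2(ρ, z) = 2·atan2(1.71357, 1.267) = 1.86824 rad
ℓ = θ/κ = 1.86824/0.75461 = 2.47577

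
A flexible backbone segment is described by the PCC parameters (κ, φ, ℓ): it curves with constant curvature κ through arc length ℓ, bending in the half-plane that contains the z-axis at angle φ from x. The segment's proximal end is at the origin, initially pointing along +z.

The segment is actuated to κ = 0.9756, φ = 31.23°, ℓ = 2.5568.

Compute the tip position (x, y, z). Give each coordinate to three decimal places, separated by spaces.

1.576 0.955 0.618

θ = κ·ℓ = 0.9756 × 2.5568 = 2.49441 rad
ρ = (1 − cos θ)/κ = (1 − -0.79779)/0.9756 = 1.84275
z = sin θ / κ = 0.60294/0.9756 = 0.61802
x = ρ cos φ = 1.84275 × cos(31.23°) = 1.57572
y = ρ sin φ = 1.84275 × sin(31.23°) = 0.95542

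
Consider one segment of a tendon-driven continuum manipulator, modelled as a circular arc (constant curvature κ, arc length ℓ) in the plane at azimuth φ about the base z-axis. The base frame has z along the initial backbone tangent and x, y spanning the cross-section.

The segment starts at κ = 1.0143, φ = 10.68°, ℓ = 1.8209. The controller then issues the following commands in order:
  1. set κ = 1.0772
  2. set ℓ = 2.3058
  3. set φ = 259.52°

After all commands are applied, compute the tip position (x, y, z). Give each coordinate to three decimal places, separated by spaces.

initial: κ=1.0143, φ=10.68°, ℓ=1.8209
cmd 1: set κ=1.0772 → (κ,φ,ℓ)=(1.0772,10.68°,1.8209) → tip=(1.2597,0.2376,0.8584)
cmd 2: set ℓ=2.3058 → (κ,φ,ℓ)=(1.0772,10.68°,2.3058) → tip=(1.6342,0.3082,0.5676)
cmd 3: set φ=259.52° → (κ,φ,ℓ)=(1.0772,259.52°,2.3058) → tip=(-0.3025,-1.6352,0.5676)

-0.302 -1.635 0.568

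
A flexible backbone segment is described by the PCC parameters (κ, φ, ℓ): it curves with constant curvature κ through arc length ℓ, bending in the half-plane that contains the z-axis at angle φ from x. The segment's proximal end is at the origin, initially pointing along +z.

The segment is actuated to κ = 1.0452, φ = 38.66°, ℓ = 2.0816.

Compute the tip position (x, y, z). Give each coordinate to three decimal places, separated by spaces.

1.172 0.938 0.787

θ = κ·ℓ = 1.0452 × 2.0816 = 2.17569 rad
ρ = (1 − cos θ)/κ = (1 − -0.56867)/1.0452 = 1.50084
z = sin θ / κ = 0.82256/1.0452 = 0.78699
x = ρ cos φ = 1.50084 × cos(38.66°) = 1.17195
y = ρ sin φ = 1.50084 × sin(38.66°) = 0.93757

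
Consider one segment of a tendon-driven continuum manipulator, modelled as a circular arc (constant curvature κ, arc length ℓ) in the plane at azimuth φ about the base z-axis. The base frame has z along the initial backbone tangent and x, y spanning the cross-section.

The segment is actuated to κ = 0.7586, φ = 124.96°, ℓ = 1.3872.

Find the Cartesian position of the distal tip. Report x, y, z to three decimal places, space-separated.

-0.381 0.545 1.145

θ = κ·ℓ = 0.7586 × 1.3872 = 1.05233 rad
ρ = (1 − cos θ)/κ = (1 − 0.49555)/0.7586 = 0.66498
z = sin θ / κ = 0.86858/0.7586 = 1.14498
x = ρ cos φ = 0.66498 × cos(124.96°) = -0.38103
y = ρ sin φ = 0.66498 × sin(124.96°) = 0.54498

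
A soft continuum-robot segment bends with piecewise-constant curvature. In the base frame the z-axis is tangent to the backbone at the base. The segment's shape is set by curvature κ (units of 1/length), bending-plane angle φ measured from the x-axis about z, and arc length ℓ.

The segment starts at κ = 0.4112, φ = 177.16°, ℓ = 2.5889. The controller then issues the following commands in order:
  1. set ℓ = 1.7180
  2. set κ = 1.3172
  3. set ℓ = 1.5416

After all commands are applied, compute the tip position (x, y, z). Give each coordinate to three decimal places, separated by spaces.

initial: κ=0.4112, φ=177.16°, ℓ=2.5889
cmd 1: set ℓ=1.7180 → (κ,φ,ℓ)=(0.4112,177.16°,1.7180) → tip=(-0.5813,0.0288,1.5786)
cmd 2: set κ=1.3172 → (κ,φ,ℓ)=(1.3172,177.16°,1.7180) → tip=(-1.2422,0.0616,0.5845)
cmd 3: set ℓ=1.5416 → (κ,φ,ℓ)=(1.3172,177.16°,1.5416) → tip=(-1.0947,0.0543,0.6803)

-1.095 0.054 0.680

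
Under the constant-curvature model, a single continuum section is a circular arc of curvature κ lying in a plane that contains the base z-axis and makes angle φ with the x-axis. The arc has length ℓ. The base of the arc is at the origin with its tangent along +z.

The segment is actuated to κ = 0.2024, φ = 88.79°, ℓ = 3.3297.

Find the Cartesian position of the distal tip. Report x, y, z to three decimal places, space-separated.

θ = κ·ℓ = 0.2024 × 3.3297 = 0.67393 rad
ρ = (1 − cos θ)/κ = (1 − 0.78137)/0.2024 = 1.08017
z = sin θ / κ = 0.62406/0.2024 = 3.08331
x = ρ cos φ = 1.08017 × cos(88.79°) = 0.02281
y = ρ sin φ = 1.08017 × sin(88.79°) = 1.07993

0.023 1.080 3.083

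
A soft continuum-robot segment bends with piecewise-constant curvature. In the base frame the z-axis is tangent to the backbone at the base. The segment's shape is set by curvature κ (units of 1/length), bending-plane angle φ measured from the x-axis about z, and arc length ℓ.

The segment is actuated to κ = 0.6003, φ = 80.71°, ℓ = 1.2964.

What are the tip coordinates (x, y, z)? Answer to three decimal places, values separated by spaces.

θ = κ·ℓ = 0.6003 × 1.2964 = 0.77823 rad
ρ = (1 − cos θ)/κ = (1 − 0.71216)/0.6003 = 0.47950
z = sin θ / κ = 0.70202/0.6003 = 1.16945
x = ρ cos φ = 0.47950 × cos(80.71°) = 0.07741
y = ρ sin φ = 0.47950 × sin(80.71°) = 0.47321

0.077 0.473 1.169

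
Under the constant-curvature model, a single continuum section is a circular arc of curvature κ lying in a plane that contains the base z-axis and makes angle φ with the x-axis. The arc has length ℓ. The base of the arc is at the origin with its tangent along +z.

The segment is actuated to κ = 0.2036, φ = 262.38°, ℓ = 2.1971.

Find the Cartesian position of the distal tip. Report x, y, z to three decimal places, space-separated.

-0.064 -0.479 2.125

θ = κ·ℓ = 0.2036 × 2.1971 = 0.44733 rad
ρ = (1 − cos θ)/κ = (1 − 0.90161)/0.2036 = 0.48327
z = sin θ / κ = 0.43256/0.2036 = 2.12455
x = ρ cos φ = 0.48327 × cos(262.38°) = -0.06408
y = ρ sin φ = 0.48327 × sin(262.38°) = -0.47901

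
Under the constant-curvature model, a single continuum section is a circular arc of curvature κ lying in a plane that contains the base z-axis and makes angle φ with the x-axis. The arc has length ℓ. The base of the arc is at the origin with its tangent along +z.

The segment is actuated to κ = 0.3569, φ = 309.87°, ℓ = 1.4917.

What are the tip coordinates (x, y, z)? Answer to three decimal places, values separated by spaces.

θ = κ·ℓ = 0.3569 × 1.4917 = 0.53239 rad
ρ = (1 − cos θ)/κ = (1 − 0.86160)/0.3569 = 0.38779
z = sin θ / κ = 0.50759/0.3569 = 1.42222
x = ρ cos φ = 0.38779 × cos(309.87°) = 0.24859
y = ρ sin φ = 0.38779 × sin(309.87°) = -0.29763

0.249 -0.298 1.422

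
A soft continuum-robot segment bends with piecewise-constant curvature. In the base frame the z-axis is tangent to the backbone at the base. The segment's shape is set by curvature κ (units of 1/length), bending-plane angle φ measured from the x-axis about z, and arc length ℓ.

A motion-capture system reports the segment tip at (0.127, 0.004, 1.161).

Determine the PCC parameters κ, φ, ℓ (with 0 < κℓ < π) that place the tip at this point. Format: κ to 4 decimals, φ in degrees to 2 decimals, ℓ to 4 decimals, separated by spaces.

0.1863 1.80 1.1702

ρ = √(x²+y²) = √(0.127² + 0.004²) = 0.12706
φ = atan2(y, x) mod 360° = atan2(0.004, 0.127) = 1.8040°
|p|² = ρ² + z² = 0.12706² + 1.161² = 1.36407
κ = 2ρ / |p|² = 2×0.12706 / 1.36407 = 0.18630
θ = 2·atan2(ρ, z) = 2·atan2(0.12706, 1.161) = 0.21802 rad
ℓ = θ/κ = 0.21802/0.18630 = 1.17025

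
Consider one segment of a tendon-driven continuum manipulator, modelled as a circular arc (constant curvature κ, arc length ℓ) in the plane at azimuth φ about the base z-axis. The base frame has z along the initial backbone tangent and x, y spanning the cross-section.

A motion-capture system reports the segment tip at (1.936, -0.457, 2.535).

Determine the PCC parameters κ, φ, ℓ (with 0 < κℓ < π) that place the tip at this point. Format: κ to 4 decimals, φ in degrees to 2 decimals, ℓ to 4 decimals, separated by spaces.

ρ = √(x²+y²) = √(1.936² + -0.457²) = 1.98921
φ = atan2(y, x) mod 360° = atan2(-0.457, 1.936) = 346.7182°
|p|² = ρ² + z² = 1.98921² + 2.535² = 10.38317
κ = 2ρ / |p|² = 2×1.98921 / 10.38317 = 0.38316
θ = 2·atan2(ρ, z) = 2·atan2(1.98921, 2.535) = 1.33068 rad
ℓ = θ/κ = 1.33068/0.38316 = 3.47291

0.3832 346.72 3.4729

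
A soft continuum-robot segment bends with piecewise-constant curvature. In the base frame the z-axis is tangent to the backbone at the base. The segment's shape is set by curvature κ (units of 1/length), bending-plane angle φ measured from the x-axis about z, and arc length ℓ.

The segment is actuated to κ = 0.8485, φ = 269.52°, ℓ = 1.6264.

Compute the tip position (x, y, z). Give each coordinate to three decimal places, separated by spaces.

θ = κ·ℓ = 0.8485 × 1.6264 = 1.38000 rad
ρ = (1 − cos θ)/κ = (1 − 0.18964)/0.8485 = 0.95505
z = sin θ / κ = 0.98185/0.8485 = 1.15716
x = ρ cos φ = 0.95505 × cos(269.52°) = -0.00800
y = ρ sin φ = 0.95505 × sin(269.52°) = -0.95502

-0.008 -0.955 1.157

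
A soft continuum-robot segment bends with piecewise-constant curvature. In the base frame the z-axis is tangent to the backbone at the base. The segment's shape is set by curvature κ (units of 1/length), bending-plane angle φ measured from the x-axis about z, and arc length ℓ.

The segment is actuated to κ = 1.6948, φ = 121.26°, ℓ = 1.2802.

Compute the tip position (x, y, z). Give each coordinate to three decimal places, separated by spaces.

-0.479 0.789 0.487

θ = κ·ℓ = 1.6948 × 1.2802 = 2.16968 rad
ρ = (1 − cos θ)/κ = (1 − -0.56372)/1.6948 = 0.92266
z = sin θ / κ = 0.82596/1.6948 = 0.48735
x = ρ cos φ = 0.92266 × cos(121.26°) = -0.47879
y = ρ sin φ = 0.92266 × sin(121.26°) = 0.78871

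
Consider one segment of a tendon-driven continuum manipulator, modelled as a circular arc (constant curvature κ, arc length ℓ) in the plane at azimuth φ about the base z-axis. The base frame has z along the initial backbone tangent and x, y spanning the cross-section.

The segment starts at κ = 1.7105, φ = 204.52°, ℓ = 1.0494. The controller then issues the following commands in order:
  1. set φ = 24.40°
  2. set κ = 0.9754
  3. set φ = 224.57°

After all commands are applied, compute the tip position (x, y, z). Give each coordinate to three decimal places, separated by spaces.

initial: κ=1.7105, φ=204.52°, ℓ=1.0494
cmd 1: set φ=24.40° → (κ,φ,ℓ)=(1.7105,24.40°,1.0494) → tip=(0.6508,0.2952,0.5700)
cmd 2: set κ=0.9754 → (κ,φ,ℓ)=(0.9754,24.40°,1.0494) → tip=(0.4479,0.2032,0.8755)
cmd 3: set φ=224.57° → (κ,φ,ℓ)=(0.9754,224.57°,1.0494) → tip=(-0.3503,-0.3451,0.8755)

-0.350 -0.345 0.876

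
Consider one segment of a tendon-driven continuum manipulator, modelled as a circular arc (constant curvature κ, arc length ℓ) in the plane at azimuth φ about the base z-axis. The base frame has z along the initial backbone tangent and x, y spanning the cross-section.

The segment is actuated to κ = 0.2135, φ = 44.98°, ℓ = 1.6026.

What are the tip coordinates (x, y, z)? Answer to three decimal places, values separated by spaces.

0.192 0.192 1.572

θ = κ·ℓ = 0.2135 × 1.6026 = 0.34216 rad
ρ = (1 − cos θ)/κ = (1 − 0.94203)/0.2135 = 0.27150
z = sin θ / κ = 0.33552/0.2135 = 1.57151
x = ρ cos φ = 0.27150 × cos(44.98°) = 0.19205
y = ρ sin φ = 0.27150 × sin(44.98°) = 0.19192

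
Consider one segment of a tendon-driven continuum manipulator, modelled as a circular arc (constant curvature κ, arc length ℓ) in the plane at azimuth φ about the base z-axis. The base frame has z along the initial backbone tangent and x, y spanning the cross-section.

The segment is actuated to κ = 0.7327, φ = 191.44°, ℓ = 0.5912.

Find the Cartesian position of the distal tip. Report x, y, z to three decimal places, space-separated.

-0.124 -0.025 0.573

θ = κ·ℓ = 0.7327 × 0.5912 = 0.43317 rad
ρ = (1 − cos θ)/κ = (1 − 0.90764)/0.7327 = 0.12606
z = sin θ / κ = 0.41975/0.7327 = 0.57288
x = ρ cos φ = 0.12606 × cos(191.44°) = -0.12355
y = ρ sin φ = 0.12606 × sin(191.44°) = -0.02500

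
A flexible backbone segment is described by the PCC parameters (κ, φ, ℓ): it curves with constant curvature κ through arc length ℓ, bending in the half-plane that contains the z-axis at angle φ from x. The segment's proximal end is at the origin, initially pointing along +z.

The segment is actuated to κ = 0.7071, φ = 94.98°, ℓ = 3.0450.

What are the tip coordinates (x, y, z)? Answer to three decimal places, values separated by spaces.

-0.190 2.184 1.181

θ = κ·ℓ = 0.7071 × 3.0450 = 2.15312 rad
ρ = (1 − cos θ)/κ = (1 − -0.54997)/0.7071 = 2.19200
z = sin θ / κ = 0.83519/0.7071 = 1.18114
x = ρ cos φ = 2.19200 × cos(94.98°) = -0.19028
y = ρ sin φ = 2.19200 × sin(94.98°) = 2.18373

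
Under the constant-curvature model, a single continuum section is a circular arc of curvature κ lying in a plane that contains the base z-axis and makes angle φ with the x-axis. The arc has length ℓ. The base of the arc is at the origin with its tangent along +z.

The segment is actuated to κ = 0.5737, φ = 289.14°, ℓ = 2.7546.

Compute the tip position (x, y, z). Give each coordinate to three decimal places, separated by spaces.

0.577 -1.662 1.743

θ = κ·ℓ = 0.5737 × 2.7546 = 1.58031 rad
ρ = (1 − cos θ)/κ = (1 − -0.00952)/0.5737 = 1.75966
z = sin θ / κ = 0.99995/0.5737 = 1.74299
x = ρ cos φ = 1.75966 × cos(289.14°) = 0.57695
y = ρ sin φ = 1.75966 × sin(289.14°) = -1.66239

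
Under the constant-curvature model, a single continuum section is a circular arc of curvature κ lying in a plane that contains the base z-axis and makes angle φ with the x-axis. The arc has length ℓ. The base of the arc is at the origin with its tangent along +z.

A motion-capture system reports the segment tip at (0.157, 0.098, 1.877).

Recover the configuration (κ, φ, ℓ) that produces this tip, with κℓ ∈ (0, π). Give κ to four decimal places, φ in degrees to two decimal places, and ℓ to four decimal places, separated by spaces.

ρ = √(x²+y²) = √(0.157² + 0.098²) = 0.18508
φ = atan2(y, x) mod 360° = atan2(0.098, 0.157) = 31.9726°
|p|² = ρ² + z² = 0.18508² + 1.877² = 3.55738
κ = 2ρ / |p|² = 2×0.18508 / 3.55738 = 0.10405
θ = 2·atan2(ρ, z) = 2·atan2(0.18508, 1.877) = 0.19657 rad
ℓ = θ/κ = 0.19657/0.10405 = 1.88914

0.1041 31.97 1.8891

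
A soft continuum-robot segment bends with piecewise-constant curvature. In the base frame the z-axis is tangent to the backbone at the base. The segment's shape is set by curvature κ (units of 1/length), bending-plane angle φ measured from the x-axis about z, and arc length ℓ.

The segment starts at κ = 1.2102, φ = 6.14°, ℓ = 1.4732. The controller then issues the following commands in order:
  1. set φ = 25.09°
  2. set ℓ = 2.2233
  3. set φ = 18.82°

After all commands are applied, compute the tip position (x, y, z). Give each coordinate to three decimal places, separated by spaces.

initial: κ=1.2102, φ=6.14°, ℓ=1.4732
cmd 1: set φ=25.09° → (κ,φ,ℓ)=(1.2102,25.09°,1.4732) → tip=(0.9059,0.4241,0.8078)
cmd 2: set ℓ=2.2233 → (κ,φ,ℓ)=(1.2102,25.09°,2.2233) → tip=(1.4219,0.6658,0.3601)
cmd 3: set φ=18.82° → (κ,φ,ℓ)=(1.2102,18.82°,2.2233) → tip=(1.4861,0.5065,0.3601)

1.486 0.506 0.360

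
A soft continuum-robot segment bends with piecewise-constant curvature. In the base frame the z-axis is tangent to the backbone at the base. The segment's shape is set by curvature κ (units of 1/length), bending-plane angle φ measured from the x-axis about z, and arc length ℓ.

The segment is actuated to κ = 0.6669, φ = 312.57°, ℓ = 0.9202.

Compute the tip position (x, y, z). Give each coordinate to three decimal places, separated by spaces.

θ = κ·ℓ = 0.6669 × 0.9202 = 0.61368 rad
ρ = (1 − cos θ)/κ = (1 − 0.81753)/0.6669 = 0.27360
z = sin θ / κ = 0.57588/0.6669 = 0.86352
x = ρ cos φ = 0.27360 × cos(312.57°) = 0.18509
y = ρ sin φ = 0.27360 × sin(312.57°) = -0.20150

0.185 -0.201 0.864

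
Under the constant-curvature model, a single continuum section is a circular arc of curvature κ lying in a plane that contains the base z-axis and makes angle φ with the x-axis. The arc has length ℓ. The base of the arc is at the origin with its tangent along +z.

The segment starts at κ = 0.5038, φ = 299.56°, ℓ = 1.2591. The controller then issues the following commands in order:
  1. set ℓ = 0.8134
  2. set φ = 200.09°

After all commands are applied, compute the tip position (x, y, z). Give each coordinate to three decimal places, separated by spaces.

-0.154 -0.056 0.791

initial: κ=0.5038, φ=299.56°, ℓ=1.2591
cmd 1: set ℓ=0.8134 → (κ,φ,ℓ)=(0.5038,299.56°,0.8134) → tip=(0.0811,-0.1430,0.7908)
cmd 2: set φ=200.09° → (κ,φ,ℓ)=(0.5038,200.09°,0.8134) → tip=(-0.1543,-0.0565,0.7908)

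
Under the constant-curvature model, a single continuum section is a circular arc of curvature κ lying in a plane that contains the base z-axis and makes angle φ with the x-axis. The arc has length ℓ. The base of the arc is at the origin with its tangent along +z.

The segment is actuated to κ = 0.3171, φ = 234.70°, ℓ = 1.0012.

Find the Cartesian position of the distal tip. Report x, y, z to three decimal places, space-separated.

θ = κ·ℓ = 0.3171 × 1.0012 = 0.31748 rad
ρ = (1 − cos θ)/κ = (1 − 0.95002)/0.3171 = 0.15760
z = sin θ / κ = 0.31217/0.3171 = 0.98447
x = ρ cos φ = 0.15760 × cos(234.70°) = -0.09107
y = ρ sin φ = 0.15760 × sin(234.70°) = -0.12862

-0.091 -0.129 0.984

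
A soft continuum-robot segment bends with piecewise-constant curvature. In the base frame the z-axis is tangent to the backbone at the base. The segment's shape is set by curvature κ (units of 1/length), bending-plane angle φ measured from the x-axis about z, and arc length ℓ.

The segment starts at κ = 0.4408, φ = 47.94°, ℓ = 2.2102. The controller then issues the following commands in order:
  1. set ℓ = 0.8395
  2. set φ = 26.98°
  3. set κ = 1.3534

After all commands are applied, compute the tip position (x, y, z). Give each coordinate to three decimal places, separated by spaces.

initial: κ=0.4408, φ=47.94°, ℓ=2.2102
cmd 1: set ℓ=0.8395 → (κ,φ,ℓ)=(0.4408,47.94°,0.8395) → tip=(0.1029,0.1140,0.8205)
cmd 2: set φ=26.98° → (κ,φ,ℓ)=(0.4408,26.98°,0.8395) → tip=(0.1369,0.0697,0.8205)
cmd 3: set κ=1.3534 → (κ,φ,ℓ)=(1.3534,26.98°,0.8395) → tip=(0.3812,0.1941,0.6702)

0.381 0.194 0.670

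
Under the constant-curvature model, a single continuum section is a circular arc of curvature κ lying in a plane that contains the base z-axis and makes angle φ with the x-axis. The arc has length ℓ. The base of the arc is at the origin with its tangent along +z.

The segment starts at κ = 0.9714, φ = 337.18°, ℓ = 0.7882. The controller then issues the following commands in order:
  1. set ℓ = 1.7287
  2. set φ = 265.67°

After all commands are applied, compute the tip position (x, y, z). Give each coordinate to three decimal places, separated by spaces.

-0.086 -1.138 1.023

initial: κ=0.9714, φ=337.18°, ℓ=0.7882
cmd 1: set ℓ=1.7287 → (κ,φ,ℓ)=(0.9714,337.18°,1.7287) → tip=(1.0516,-0.4425,1.0234)
cmd 2: set φ=265.67° → (κ,φ,ℓ)=(0.9714,265.67°,1.7287) → tip=(-0.0861,-1.1376,1.0234)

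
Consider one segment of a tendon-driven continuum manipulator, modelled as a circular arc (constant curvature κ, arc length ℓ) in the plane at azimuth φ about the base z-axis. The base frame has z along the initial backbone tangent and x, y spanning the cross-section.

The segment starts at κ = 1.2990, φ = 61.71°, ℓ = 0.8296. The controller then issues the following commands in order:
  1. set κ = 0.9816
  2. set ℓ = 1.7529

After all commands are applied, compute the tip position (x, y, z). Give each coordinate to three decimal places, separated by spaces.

initial: κ=1.2990, φ=61.71°, ℓ=0.8296
cmd 1: set κ=0.9816 → (κ,φ,ℓ)=(0.9816,61.71°,0.8296) → tip=(0.1514,0.2814,0.7409)
cmd 2: set ℓ=1.7529 → (κ,φ,ℓ)=(0.9816,61.71°,1.7529) → tip=(0.5549,1.0310,1.0073)

0.555 1.031 1.007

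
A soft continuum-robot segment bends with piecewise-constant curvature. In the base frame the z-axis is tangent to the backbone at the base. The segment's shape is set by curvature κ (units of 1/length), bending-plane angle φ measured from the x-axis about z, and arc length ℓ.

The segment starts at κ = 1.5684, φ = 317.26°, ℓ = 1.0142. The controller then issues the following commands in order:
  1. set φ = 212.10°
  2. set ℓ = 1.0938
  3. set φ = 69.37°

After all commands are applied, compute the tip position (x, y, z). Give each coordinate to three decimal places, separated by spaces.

0.257 0.683 0.631

initial: κ=1.5684, φ=317.26°, ℓ=1.0142
cmd 1: set φ=212.10° → (κ,φ,ℓ)=(1.5684,212.10°,1.0142) → tip=(-0.5509,-0.3455,0.6375)
cmd 2: set ℓ=1.0938 → (κ,φ,ℓ)=(1.5684,212.10°,1.0938) → tip=(-0.6180,-0.3877,0.6309)
cmd 3: set φ=69.37° → (κ,φ,ℓ)=(1.5684,69.37°,1.0938) → tip=(0.2570,0.6828,0.6309)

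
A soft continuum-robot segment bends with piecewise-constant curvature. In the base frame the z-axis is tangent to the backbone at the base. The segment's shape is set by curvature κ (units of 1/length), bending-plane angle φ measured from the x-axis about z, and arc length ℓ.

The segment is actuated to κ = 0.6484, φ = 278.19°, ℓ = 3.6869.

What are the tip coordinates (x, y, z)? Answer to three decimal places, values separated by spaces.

θ = κ·ℓ = 0.6484 × 3.6869 = 2.39059 rad
ρ = (1 − cos θ)/κ = (1 − -0.73100)/0.6484 = 2.66965
z = sin θ / κ = 0.68238/0.6484 = 1.05240
x = ρ cos φ = 2.66965 × cos(278.19°) = 0.38031
y = ρ sin φ = 2.66965 × sin(278.19°) = -2.64242

0.380 -2.642 1.052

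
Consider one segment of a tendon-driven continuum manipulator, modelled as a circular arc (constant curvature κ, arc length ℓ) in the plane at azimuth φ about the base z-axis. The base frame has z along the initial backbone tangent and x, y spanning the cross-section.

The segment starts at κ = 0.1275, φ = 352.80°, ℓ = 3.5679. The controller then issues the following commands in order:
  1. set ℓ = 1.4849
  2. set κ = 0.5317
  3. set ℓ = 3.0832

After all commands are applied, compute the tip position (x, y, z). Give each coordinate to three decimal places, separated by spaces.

initial: κ=0.1275, φ=352.80°, ℓ=3.5679
cmd 1: set ℓ=1.4849 → (κ,φ,ℓ)=(0.1275,352.80°,1.4849) → tip=(0.1390,-0.0176,1.4760)
cmd 2: set κ=0.5317 → (κ,φ,ℓ)=(0.5317,352.80°,1.4849) → tip=(0.5520,-0.0697,1.3354)
cmd 3: set ℓ=3.0832 → (κ,φ,ℓ)=(0.5317,352.80°,3.0832) → tip=(1.9937,-0.2519,1.8763)

1.994 -0.252 1.876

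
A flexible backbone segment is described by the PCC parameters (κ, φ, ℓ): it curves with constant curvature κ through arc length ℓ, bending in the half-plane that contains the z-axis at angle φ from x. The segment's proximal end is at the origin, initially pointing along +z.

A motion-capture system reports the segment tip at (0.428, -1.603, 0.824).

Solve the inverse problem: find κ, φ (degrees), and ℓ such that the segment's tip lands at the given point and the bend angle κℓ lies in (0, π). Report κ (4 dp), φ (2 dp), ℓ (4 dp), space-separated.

0.9669 284.95 2.2956

ρ = √(x²+y²) = √(0.428² + -1.603²) = 1.65915
φ = atan2(y, x) mod 360° = atan2(-1.603, 0.428) = 284.9492°
|p|² = ρ² + z² = 1.65915² + 0.824² = 3.43177
κ = 2ρ / |p|² = 2×1.65915 / 3.43177 = 0.96694
θ = 2·atan2(ρ, z) = 2·atan2(1.65915, 0.824) = 2.21968 rad
ℓ = θ/κ = 2.21968/0.96694 = 2.29558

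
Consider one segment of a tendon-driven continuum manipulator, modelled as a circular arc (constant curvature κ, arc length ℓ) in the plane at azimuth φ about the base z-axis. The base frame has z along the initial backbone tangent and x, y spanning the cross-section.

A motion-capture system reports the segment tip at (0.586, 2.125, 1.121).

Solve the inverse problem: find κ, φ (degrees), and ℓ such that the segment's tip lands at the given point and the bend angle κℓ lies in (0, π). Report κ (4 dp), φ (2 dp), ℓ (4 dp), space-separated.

ρ = √(x²+y²) = √(0.586² + 2.125²) = 2.20432
φ = atan2(y, x) mod 360° = atan2(2.125, 0.586) = 74.5830°
|p|² = ρ² + z² = 2.20432² + 1.121² = 6.11566
κ = 2ρ / |p|² = 2×2.20432 / 6.11566 = 0.72088
θ = 2·atan2(ρ, z) = 2·atan2(2.20432, 1.121) = 2.20067 rad
ℓ = θ/κ = 2.20067/0.72088 = 3.05277

0.7209 74.58 3.0528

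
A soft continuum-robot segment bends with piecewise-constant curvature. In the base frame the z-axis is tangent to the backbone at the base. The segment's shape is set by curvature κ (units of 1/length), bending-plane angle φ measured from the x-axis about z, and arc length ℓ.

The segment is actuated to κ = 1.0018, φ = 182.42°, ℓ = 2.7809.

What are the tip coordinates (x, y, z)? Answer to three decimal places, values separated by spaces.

θ = κ·ℓ = 1.0018 × 2.7809 = 2.78591 rad
ρ = (1 − cos θ)/κ = (1 − -0.93741)/1.0018 = 1.93393
z = sin θ / κ = 0.34823/1.0018 = 0.34761
x = ρ cos φ = 1.93393 × cos(182.42°) = -1.93220
y = ρ sin φ = 1.93393 × sin(182.42°) = -0.08166

-1.932 -0.082 0.348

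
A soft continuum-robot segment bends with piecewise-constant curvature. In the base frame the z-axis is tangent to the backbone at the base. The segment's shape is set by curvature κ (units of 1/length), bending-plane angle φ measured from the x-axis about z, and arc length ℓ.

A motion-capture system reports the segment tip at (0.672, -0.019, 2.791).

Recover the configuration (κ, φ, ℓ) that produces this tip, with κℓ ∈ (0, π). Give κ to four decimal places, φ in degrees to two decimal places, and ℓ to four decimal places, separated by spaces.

0.1631 358.38 2.8977

ρ = √(x²+y²) = √(0.672² + -0.019²) = 0.67227
φ = atan2(y, x) mod 360° = atan2(-0.019, 0.672) = 358.3805°
|p|² = ρ² + z² = 0.67227² + 2.791² = 8.24163
κ = 2ρ / |p|² = 2×0.67227 / 8.24163 = 0.16314
θ = 2·atan2(ρ, z) = 2·atan2(0.67227, 2.791) = 0.47274 rad
ℓ = θ/κ = 0.47274/0.16314 = 2.89773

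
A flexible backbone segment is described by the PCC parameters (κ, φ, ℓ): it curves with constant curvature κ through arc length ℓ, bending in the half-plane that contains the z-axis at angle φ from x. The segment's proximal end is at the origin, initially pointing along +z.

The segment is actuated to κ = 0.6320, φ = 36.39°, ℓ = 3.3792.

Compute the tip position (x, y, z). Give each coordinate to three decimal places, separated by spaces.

1.956 1.441 1.336

θ = κ·ℓ = 0.6320 × 3.3792 = 2.13565 rad
ρ = (1 − cos θ)/κ = (1 − -0.53530)/0.6320 = 2.42927
z = sin θ / κ = 0.84466/0.6320 = 1.33649
x = ρ cos φ = 2.42927 × cos(36.39°) = 1.95555
y = ρ sin φ = 2.42927 × sin(36.39°) = 1.44123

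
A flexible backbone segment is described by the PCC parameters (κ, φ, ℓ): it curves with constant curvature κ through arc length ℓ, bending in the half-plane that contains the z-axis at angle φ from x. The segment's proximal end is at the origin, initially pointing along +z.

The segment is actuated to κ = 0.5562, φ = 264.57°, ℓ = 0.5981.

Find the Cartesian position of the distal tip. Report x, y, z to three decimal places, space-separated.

-0.009 -0.098 0.587

θ = κ·ℓ = 0.5562 × 0.5981 = 0.33266 rad
ρ = (1 − cos θ)/κ = (1 − 0.94518)/0.5562 = 0.09857
z = sin θ / κ = 0.32656/0.5562 = 0.58713
x = ρ cos φ = 0.09857 × cos(264.57°) = -0.00933
y = ρ sin φ = 0.09857 × sin(264.57°) = -0.09813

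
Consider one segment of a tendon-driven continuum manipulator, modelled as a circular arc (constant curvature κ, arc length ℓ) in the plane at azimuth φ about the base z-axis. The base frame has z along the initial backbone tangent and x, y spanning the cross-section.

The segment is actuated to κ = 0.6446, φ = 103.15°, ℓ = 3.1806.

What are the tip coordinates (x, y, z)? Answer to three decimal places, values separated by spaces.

θ = κ·ℓ = 0.6446 × 3.1806 = 2.05021 rad
ρ = (1 − cos θ)/κ = (1 − -0.46126)/0.6446 = 2.26693
z = sin θ / κ = 0.88726/0.6446 = 1.37646
x = ρ cos φ = 2.26693 × cos(103.15°) = -0.51573
y = ρ sin φ = 2.26693 × sin(103.15°) = 2.20749

-0.516 2.207 1.376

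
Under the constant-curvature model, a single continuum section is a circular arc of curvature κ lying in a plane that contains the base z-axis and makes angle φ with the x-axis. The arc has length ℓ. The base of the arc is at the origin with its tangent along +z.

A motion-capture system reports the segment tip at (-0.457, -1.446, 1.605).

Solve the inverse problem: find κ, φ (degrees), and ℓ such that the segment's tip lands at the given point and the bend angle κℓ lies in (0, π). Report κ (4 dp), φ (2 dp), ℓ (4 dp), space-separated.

ρ = √(x²+y²) = √(-0.457² + -1.446²) = 1.51650
φ = atan2(y, x) mod 360° = atan2(-1.446, -0.457) = 252.4612°
|p|² = ρ² + z² = 1.51650² + 1.605² = 4.87579
κ = 2ρ / |p|² = 2×1.51650 / 4.87579 = 0.62205
θ = 2·atan2(ρ, z) = 2·atan2(1.51650, 1.605) = 1.51411 rad
ℓ = θ/κ = 1.51411/0.62205 = 2.43405

0.6221 252.46 2.4341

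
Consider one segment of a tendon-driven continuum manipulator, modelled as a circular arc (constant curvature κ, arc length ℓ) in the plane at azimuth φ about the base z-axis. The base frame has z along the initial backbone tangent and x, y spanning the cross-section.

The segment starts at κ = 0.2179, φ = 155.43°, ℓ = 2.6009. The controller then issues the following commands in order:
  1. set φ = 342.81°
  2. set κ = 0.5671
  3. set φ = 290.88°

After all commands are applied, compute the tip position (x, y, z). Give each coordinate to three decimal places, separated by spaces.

initial: κ=0.2179, φ=155.43°, ℓ=2.6009
cmd 1: set φ=342.81° → (κ,φ,ℓ)=(0.2179,342.81°,2.6009) → tip=(0.6854,-0.2120,2.4639)
cmd 2: set κ=0.5671 → (κ,φ,ℓ)=(0.5671,342.81°,2.6009) → tip=(1.5234,-0.4713,1.7553)
cmd 3: set φ=290.88° → (κ,φ,ℓ)=(0.5671,290.88°,2.6009) → tip=(0.5683,-1.4899,1.7553)

0.568 -1.490 1.755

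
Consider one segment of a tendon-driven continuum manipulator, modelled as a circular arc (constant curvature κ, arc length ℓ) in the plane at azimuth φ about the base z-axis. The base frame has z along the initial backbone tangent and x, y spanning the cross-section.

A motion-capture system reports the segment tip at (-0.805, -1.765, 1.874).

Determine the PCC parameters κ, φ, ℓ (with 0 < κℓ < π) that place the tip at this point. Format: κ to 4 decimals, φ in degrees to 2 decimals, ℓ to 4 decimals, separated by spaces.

ρ = √(x²+y²) = √(-0.805² + -1.765²) = 1.93991
φ = atan2(y, x) mod 360° = atan2(-1.765, -0.805) = 245.4827°
|p|² = ρ² + z² = 1.93991² + 1.874² = 7.27513
κ = 2ρ / |p|² = 2×1.93991 / 7.27513 = 0.53330
θ = 2·atan2(ρ, z) = 2·atan2(1.93991, 1.874) = 1.60536 rad
ℓ = θ/κ = 1.60536/0.53330 = 3.01023

0.5333 245.48 3.0102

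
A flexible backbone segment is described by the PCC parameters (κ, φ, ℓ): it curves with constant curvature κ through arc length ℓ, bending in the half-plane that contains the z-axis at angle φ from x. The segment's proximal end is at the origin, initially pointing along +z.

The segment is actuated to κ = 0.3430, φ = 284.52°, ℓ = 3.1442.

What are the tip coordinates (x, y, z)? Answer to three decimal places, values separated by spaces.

0.385 -1.488 2.569

θ = κ·ℓ = 0.3430 × 3.1442 = 1.07846 rad
ρ = (1 − cos θ)/κ = (1 − 0.47269)/0.3430 = 1.53736
z = sin θ / κ = 0.88123/0.3430 = 2.56919
x = ρ cos φ = 1.53736 × cos(284.52°) = 0.38544
y = ρ sin φ = 1.53736 × sin(284.52°) = -1.48826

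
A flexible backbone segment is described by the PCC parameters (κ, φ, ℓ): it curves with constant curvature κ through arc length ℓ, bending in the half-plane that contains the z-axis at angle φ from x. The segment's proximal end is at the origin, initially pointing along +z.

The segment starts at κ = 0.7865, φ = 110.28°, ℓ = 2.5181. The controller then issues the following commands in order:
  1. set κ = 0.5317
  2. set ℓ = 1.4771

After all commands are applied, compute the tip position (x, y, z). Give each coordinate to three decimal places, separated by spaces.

initial: κ=0.7865, φ=110.28°, ℓ=2.5181
cmd 1: set κ=0.5317 → (κ,φ,ℓ)=(0.5317,110.28°,2.5181) → tip=(-0.5021,1.3587,1.8304)
cmd 2: set ℓ=1.4771 → (κ,φ,ℓ)=(0.5317,110.28°,1.4771) → tip=(-0.1909,0.5167,1.3299)

-0.191 0.517 1.330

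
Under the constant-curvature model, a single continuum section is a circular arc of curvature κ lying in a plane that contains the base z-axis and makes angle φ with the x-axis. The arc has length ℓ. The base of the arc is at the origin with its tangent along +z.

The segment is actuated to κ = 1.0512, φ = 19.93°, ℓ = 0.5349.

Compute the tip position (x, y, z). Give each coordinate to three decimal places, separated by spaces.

0.138 0.050 0.507

θ = κ·ℓ = 1.0512 × 0.5349 = 0.56229 rad
ρ = (1 − cos θ)/κ = (1 − 0.84604)/1.0512 = 0.14646
z = sin θ / κ = 0.53312/1.0512 = 0.50716
x = ρ cos φ = 0.14646 × cos(19.93°) = 0.13769
y = ρ sin φ = 0.14646 × sin(19.93°) = 0.04993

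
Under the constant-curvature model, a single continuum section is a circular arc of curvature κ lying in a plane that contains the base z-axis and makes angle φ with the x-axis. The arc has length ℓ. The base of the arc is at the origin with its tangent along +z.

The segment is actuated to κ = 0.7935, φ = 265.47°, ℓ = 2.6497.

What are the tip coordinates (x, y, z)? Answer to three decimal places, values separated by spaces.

-0.150 -1.893 1.086

θ = κ·ℓ = 0.7935 × 2.6497 = 2.10254 rad
ρ = (1 − cos θ)/κ = (1 − -0.50703)/0.7935 = 1.89922
z = sin θ / κ = 0.86193/0.7935 = 1.08623
x = ρ cos φ = 1.89922 × cos(265.47°) = -0.15000
y = ρ sin φ = 1.89922 × sin(265.47°) = -1.89329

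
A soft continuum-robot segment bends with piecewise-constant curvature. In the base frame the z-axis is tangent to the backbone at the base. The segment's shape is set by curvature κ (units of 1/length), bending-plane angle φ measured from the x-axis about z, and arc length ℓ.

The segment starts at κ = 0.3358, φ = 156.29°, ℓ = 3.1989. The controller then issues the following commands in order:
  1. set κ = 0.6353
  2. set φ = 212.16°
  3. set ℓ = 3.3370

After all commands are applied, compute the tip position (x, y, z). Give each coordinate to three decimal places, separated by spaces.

-2.028 -1.275 1.343

initial: κ=0.3358, φ=156.29°, ℓ=3.1989
cmd 1: set κ=0.6353 → (κ,φ,ℓ)=(0.6353,156.29°,3.1989) → tip=(-2.0829,0.9148,1.4094)
cmd 2: set φ=212.16° → (κ,φ,ℓ)=(0.6353,212.16°,3.1989) → tip=(-1.9259,-1.2109,1.4094)
cmd 3: set ℓ=3.3370 → (κ,φ,ℓ)=(0.6353,212.16°,3.3370) → tip=(-2.0281,-1.2752,1.3426)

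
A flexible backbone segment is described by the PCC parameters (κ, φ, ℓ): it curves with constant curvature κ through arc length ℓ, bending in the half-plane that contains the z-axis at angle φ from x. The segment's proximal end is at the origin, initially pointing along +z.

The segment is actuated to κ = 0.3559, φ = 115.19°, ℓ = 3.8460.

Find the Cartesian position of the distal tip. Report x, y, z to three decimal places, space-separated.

-0.956 2.032 2.753

θ = κ·ℓ = 0.3559 × 3.8460 = 1.36879 rad
ρ = (1 − cos θ)/κ = (1 − 0.20063)/0.3559 = 2.24604
z = sin θ / κ = 0.97967/0.3559 = 2.75264
x = ρ cos φ = 2.24604 × cos(115.19°) = -0.95596
y = ρ sin φ = 2.24604 × sin(115.19°) = 2.03245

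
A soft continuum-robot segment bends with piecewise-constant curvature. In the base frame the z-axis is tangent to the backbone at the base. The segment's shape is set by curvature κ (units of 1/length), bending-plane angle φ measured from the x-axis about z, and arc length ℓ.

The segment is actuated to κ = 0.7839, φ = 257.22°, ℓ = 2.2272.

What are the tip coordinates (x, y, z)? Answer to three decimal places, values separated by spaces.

-0.331 -1.461 1.256

θ = κ·ℓ = 0.7839 × 2.2272 = 1.74590 rad
ρ = (1 − cos θ)/κ = (1 − -0.17421)/0.7839 = 1.49791
z = sin θ / κ = 0.98471/0.7839 = 1.25617
x = ρ cos φ = 1.49791 × cos(257.22°) = -0.33135
y = ρ sin φ = 1.49791 × sin(257.22°) = -1.46080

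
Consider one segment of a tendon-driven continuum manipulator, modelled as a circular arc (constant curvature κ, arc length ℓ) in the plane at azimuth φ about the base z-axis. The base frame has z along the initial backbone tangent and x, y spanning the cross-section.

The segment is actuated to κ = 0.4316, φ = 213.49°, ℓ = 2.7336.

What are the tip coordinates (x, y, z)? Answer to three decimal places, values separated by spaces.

-1.196 -0.791 2.142

θ = κ·ℓ = 0.4316 × 2.7336 = 1.17982 rad
ρ = (1 − cos θ)/κ = (1 − 0.38109)/0.4316 = 1.43399
z = sin θ / κ = 0.92454/0.4316 = 2.14212
x = ρ cos φ = 1.43399 × cos(213.49°) = -1.19592
y = ρ sin φ = 1.43399 × sin(213.49°) = -0.79126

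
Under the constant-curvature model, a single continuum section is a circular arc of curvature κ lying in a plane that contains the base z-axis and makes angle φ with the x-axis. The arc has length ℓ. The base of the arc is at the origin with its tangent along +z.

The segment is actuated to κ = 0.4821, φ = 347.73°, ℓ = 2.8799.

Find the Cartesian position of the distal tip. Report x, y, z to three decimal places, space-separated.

1.659 -0.361 2.040

θ = κ·ℓ = 0.4821 × 2.8799 = 1.38840 rad
ρ = (1 − cos θ)/κ = (1 − 0.18139)/0.4821 = 1.69802
z = sin θ / κ = 0.98341/0.4821 = 2.03985
x = ρ cos φ = 1.69802 × cos(347.73°) = 1.65923
y = ρ sin φ = 1.69802 × sin(347.73°) = -0.36086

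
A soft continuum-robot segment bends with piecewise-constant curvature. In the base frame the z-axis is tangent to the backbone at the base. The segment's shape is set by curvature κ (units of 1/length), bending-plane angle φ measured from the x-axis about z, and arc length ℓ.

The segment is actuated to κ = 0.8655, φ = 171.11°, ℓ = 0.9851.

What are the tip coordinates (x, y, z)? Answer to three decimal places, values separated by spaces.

-0.390 0.061 0.870

θ = κ·ℓ = 0.8655 × 0.9851 = 0.85260 rad
ρ = (1 − cos θ)/κ = (1 − 0.65802)/0.8655 = 0.39512
z = sin θ / κ = 0.75300/0.8655 = 0.87001
x = ρ cos φ = 0.39512 × cos(171.11°) = -0.39037
y = ρ sin φ = 0.39512 × sin(171.11°) = 0.06106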